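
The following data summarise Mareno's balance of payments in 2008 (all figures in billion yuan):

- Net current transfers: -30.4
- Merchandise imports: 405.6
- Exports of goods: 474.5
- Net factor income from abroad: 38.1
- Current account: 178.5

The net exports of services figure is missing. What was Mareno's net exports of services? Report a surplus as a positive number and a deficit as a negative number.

Current account = goods balance + services balance + net primary income + net secondary income
Sum of the known components = 76.6
Net exports of services = CA - (known components) = 178.5 - 76.6 = 101.9

101.9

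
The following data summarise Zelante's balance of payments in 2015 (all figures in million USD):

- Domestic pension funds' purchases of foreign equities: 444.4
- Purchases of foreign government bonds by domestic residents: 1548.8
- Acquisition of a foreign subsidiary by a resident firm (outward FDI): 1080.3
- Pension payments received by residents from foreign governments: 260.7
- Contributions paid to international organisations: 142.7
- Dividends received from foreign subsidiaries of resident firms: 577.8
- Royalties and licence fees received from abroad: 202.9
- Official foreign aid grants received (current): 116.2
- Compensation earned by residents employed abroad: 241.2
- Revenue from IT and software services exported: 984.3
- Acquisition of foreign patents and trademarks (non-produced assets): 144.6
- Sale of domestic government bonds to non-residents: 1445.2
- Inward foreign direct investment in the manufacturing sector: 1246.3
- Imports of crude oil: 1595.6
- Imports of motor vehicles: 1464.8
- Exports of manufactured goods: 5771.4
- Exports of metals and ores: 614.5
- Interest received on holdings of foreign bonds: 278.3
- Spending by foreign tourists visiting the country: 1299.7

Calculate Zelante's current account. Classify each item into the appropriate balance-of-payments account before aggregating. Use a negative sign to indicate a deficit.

7143.9

Goods: 614.5 - 1464.8 + 5771.4 - 1595.6 = 3325.5
Services: 202.9 + 984.3 + 1299.7 = 2486.9
Primary income: 577.8 + 278.3 + 241.2 = 1097.3
Secondary income: 260.7 - 142.7 + 116.2 = 234.2
Current account = 3325.5 + 2486.9 + 1097.3 + 234.2 = 7143.9
(Excluded from the current account — financial account: domestic pension funds' purchases of foreign equities 444.4, purchases of foreign government bonds by domestic residents 1548.8, acquisition of a foreign subsidiary by a resident firm (outward FDI) 1080.3, sale of domestic government bonds to non-residents 1445.2, inward foreign direct investment in the manufacturing sector 1246.3; capital account: acquisition of foreign patents and trademarks (non-produced assets) 144.6.)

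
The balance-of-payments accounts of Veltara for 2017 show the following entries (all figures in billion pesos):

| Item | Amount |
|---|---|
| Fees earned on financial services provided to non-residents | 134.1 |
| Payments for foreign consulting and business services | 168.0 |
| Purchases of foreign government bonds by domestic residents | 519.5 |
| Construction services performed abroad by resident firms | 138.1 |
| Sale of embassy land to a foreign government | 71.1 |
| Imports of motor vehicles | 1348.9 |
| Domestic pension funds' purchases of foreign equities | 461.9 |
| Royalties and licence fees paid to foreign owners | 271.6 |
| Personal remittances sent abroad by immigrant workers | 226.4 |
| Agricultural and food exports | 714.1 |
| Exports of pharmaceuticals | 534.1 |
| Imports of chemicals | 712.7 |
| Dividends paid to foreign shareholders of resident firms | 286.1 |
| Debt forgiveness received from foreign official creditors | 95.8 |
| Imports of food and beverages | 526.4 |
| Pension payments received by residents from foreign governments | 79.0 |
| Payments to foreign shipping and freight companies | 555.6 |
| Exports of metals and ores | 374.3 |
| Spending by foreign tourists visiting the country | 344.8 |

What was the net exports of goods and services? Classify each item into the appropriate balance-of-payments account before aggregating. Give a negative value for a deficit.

-1343.7

Goods: -1348.9 - 526.4 + 714.1 + 374.3 - 712.7 + 534.1 = -965.5
Services: -555.6 + 138.1 - 168.0 + 344.8 + 134.1 - 271.6 = -378.2
Trade balance = -965.5 + (-378.2) = -1343.7
(Excluded from the trade balance — financial account: purchases of foreign government bonds by domestic residents 519.5, domestic pension funds' purchases of foreign equities 461.9; capital account: sale of embassy land to a foreign government 71.1, debt forgiveness received from foreign official creditors 95.8; secondary income: personal remittances sent abroad by immigrant workers 226.4, pension payments received by residents from foreign governments 79.0; primary income: dividends paid to foreign shareholders of resident firms 286.1.)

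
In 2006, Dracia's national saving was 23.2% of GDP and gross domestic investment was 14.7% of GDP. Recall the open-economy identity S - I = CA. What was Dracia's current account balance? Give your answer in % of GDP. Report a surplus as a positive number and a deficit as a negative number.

8.5

S - I = CA (net lending to the rest of the world).
CA = S - I = 23.2 - 14.7 = 8.5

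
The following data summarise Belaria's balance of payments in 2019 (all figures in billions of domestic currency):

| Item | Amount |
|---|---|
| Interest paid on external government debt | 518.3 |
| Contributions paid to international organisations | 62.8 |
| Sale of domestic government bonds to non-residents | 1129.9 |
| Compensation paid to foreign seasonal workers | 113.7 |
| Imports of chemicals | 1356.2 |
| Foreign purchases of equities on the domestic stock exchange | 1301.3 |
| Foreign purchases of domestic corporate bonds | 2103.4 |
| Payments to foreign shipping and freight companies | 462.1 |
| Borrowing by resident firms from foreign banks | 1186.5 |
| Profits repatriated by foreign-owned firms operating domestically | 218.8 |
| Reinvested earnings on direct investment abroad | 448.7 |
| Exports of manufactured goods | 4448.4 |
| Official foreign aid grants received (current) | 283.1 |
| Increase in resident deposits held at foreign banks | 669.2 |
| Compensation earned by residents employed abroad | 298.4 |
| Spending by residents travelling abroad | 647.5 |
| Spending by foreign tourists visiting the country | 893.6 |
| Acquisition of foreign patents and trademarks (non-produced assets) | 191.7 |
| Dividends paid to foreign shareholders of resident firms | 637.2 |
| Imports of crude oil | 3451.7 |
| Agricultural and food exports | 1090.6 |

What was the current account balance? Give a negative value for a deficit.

Goods: 4448.4 - 3451.7 + 1090.6 - 1356.2 = 731.1
Services: -462.1 - 647.5 + 893.6 = -216.0
Primary income: -113.7 - 218.8 - 518.3 - 637.2 + 298.4 + 448.7 = -740.9
Secondary income: -62.8 + 283.1 = 220.3
Current account = 731.1 + (-216.0) + (-740.9) + 220.3 = -5.5
(Excluded from the current account — financial account: sale of domestic government bonds to non-residents 1129.9, foreign purchases of equities on the domestic stock exchange 1301.3, foreign purchases of domestic corporate bonds 2103.4, borrowing by resident firms from foreign banks 1186.5, increase in resident deposits held at foreign banks 669.2; capital account: acquisition of foreign patents and trademarks (non-produced assets) 191.7.)

-5.5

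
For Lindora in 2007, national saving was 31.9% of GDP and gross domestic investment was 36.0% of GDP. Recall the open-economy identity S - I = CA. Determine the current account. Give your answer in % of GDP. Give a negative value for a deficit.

CA = S - I = 31.9 - 36.0 = -4.1

-4.1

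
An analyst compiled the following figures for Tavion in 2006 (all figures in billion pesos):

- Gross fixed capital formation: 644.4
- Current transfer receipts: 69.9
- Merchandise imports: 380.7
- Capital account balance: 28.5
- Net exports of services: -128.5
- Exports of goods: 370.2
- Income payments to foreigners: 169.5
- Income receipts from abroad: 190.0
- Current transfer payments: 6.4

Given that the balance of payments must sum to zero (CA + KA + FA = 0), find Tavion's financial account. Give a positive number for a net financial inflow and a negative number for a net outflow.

Goods balance = 370.2 - 380.7 = -10.5
Services balance = -128.5
Trade balance (goods + services) = -10.5 + (-128.5) = -139.0
Net primary income = 190.0 - 169.5 = 20.5
Net secondary income = 69.9 - 6.4 = 63.5
Current account = -139.0 + 20.5 + 63.5 = -55.0
Financial account = -(-55.0 + 28.5) = 26.5

26.5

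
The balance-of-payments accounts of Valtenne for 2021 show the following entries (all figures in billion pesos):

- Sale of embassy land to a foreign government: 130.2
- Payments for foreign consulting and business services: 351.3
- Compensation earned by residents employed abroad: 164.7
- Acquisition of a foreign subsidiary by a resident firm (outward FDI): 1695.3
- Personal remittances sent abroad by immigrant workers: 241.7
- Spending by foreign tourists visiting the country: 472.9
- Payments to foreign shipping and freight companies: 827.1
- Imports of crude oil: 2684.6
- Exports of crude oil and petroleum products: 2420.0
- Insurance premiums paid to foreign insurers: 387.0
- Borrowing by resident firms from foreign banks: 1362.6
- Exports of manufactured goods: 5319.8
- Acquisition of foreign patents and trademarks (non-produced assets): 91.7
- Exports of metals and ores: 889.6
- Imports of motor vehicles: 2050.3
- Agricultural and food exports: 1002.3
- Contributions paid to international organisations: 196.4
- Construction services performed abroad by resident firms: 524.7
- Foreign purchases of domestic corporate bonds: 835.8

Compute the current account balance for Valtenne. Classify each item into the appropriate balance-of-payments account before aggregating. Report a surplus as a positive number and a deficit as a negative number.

4055.6

Goods: 889.6 - 2684.6 + 2420.0 - 2050.3 + 1002.3 + 5319.8 = 4896.8
Services: 472.9 - 827.1 - 387.0 - 351.3 + 524.7 = -567.8
Primary income: 164.7
Secondary income: -241.7 - 196.4 = -438.1
Current account = 4896.8 + (-567.8) + 164.7 + (-438.1) = 4055.6
(Excluded from the current account — capital account: sale of embassy land to a foreign government 130.2, acquisition of foreign patents and trademarks (non-produced assets) 91.7; financial account: acquisition of a foreign subsidiary by a resident firm (outward FDI) 1695.3, borrowing by resident firms from foreign banks 1362.6, foreign purchases of domestic corporate bonds 835.8.)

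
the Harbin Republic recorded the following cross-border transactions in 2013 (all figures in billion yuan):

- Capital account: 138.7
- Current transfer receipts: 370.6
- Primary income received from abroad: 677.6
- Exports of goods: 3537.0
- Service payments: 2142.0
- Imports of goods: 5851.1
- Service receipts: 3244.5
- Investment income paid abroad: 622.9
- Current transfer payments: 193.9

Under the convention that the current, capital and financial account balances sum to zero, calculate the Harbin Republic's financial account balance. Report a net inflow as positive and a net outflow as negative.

Goods balance = 3537.0 - 5851.1 = -2314.1
Services balance = 3244.5 - 2142.0 = 1102.5
Trade balance (goods + services) = -2314.1 + 1102.5 = -1211.6
Net primary income = 677.6 - 622.9 = 54.7
Net secondary income = 370.6 - 193.9 = 176.7
Current account = -1211.6 + 54.7 + 176.7 = -980.2
Financial account = -(-980.2 + 138.7) = 841.5

841.5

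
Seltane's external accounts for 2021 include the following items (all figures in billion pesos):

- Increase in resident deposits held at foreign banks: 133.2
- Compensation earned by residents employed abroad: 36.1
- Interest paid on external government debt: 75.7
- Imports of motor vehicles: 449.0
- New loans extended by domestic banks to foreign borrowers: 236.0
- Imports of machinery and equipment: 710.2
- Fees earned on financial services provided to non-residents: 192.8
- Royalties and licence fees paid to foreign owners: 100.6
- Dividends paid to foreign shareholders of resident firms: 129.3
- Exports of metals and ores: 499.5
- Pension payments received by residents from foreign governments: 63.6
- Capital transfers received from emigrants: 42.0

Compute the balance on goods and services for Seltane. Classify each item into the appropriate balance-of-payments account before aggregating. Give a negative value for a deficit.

-567.5

Goods: 499.5 - 449.0 - 710.2 = -659.7
Services: 192.8 - 100.6 = 92.2
Trade balance = -659.7 + 92.2 = -567.5
(Excluded from the trade balance — financial account: increase in resident deposits held at foreign banks 133.2, new loans extended by domestic banks to foreign borrowers 236.0; primary income: compensation earned by residents employed abroad 36.1, interest paid on external government debt 75.7, dividends paid to foreign shareholders of resident firms 129.3; secondary income: pension payments received by residents from foreign governments 63.6; capital account: capital transfers received from emigrants 42.0.)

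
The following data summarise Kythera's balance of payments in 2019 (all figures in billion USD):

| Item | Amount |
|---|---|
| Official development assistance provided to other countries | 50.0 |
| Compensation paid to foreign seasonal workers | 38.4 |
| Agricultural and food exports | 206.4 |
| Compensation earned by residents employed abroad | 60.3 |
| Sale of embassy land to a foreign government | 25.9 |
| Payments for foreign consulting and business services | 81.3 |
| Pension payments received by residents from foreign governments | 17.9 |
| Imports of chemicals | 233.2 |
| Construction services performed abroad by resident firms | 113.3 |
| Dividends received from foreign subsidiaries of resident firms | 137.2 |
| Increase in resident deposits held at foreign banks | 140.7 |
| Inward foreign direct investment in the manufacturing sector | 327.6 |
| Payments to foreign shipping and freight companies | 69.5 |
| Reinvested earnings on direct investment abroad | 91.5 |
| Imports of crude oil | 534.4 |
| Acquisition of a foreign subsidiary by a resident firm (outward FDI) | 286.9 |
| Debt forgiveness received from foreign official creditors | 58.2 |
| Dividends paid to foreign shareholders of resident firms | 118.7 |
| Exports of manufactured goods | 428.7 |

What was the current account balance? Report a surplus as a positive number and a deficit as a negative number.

-70.2

Goods: 428.7 + 206.4 - 233.2 - 534.4 = -132.5
Services: -81.3 - 69.5 + 113.3 = -37.5
Primary income: 91.5 - 38.4 + 60.3 - 118.7 + 137.2 = 131.9
Secondary income: -50.0 + 17.9 = -32.1
Current account = (-132.5) + (-37.5) + 131.9 + (-32.1) = -70.2
(Excluded from the current account — capital account: sale of embassy land to a foreign government 25.9, debt forgiveness received from foreign official creditors 58.2; financial account: increase in resident deposits held at foreign banks 140.7, inward foreign direct investment in the manufacturing sector 327.6, acquisition of a foreign subsidiary by a resident firm (outward FDI) 286.9.)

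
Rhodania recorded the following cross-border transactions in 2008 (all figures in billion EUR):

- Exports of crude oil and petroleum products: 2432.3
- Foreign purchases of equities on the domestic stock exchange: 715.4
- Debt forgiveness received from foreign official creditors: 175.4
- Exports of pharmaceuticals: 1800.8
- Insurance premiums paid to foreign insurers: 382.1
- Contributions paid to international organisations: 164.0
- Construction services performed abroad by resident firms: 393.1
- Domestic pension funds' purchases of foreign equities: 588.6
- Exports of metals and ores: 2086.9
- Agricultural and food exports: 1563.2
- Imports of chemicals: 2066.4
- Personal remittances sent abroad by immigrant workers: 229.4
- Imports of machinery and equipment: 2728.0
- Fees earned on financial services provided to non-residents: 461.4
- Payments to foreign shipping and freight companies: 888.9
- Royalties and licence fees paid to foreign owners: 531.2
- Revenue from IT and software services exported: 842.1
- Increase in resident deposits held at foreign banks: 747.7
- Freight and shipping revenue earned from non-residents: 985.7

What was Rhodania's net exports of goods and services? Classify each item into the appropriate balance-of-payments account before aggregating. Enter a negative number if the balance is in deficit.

3968.9

Goods: -2066.4 + 2432.3 + 2086.9 - 2728.0 + 1563.2 + 1800.8 = 3088.8
Services: -531.2 + 842.1 - 888.9 - 382.1 + 461.4 + 393.1 + 985.7 = 880.1
Trade balance = 3088.8 + 880.1 = 3968.9
(Excluded from the trade balance — financial account: foreign purchases of equities on the domestic stock exchange 715.4, domestic pension funds' purchases of foreign equities 588.6, increase in resident deposits held at foreign banks 747.7; capital account: debt forgiveness received from foreign official creditors 175.4; secondary income: contributions paid to international organisations 164.0, personal remittances sent abroad by immigrant workers 229.4.)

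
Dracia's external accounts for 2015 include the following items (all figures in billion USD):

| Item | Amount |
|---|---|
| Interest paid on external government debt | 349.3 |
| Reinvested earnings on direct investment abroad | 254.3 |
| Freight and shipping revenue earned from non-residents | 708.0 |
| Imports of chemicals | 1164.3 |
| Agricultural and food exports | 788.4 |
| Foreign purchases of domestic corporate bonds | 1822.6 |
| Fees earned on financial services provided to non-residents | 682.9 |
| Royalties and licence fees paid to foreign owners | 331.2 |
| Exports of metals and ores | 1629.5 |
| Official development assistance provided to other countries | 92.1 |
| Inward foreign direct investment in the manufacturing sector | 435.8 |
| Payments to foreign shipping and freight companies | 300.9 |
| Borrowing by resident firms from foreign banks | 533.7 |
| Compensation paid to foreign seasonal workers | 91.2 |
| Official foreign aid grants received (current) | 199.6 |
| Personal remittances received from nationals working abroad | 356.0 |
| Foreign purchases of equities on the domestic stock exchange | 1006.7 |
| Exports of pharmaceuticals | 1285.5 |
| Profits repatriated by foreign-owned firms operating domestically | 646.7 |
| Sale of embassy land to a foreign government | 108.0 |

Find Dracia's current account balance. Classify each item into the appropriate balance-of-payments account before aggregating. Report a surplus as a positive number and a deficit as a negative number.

2928.5

Goods: 1629.5 - 1164.3 + 1285.5 + 788.4 = 2539.1
Services: -300.9 + 708.0 + 682.9 - 331.2 = 758.8
Primary income: -646.7 - 91.2 + 254.3 - 349.3 = -832.9
Secondary income: -92.1 + 356.0 + 199.6 = 463.5
Current account = 2539.1 + 758.8 + (-832.9) + 463.5 = 2928.5
(Excluded from the current account — financial account: foreign purchases of domestic corporate bonds 1822.6, inward foreign direct investment in the manufacturing sector 435.8, borrowing by resident firms from foreign banks 533.7, foreign purchases of equities on the domestic stock exchange 1006.7; capital account: sale of embassy land to a foreign government 108.0.)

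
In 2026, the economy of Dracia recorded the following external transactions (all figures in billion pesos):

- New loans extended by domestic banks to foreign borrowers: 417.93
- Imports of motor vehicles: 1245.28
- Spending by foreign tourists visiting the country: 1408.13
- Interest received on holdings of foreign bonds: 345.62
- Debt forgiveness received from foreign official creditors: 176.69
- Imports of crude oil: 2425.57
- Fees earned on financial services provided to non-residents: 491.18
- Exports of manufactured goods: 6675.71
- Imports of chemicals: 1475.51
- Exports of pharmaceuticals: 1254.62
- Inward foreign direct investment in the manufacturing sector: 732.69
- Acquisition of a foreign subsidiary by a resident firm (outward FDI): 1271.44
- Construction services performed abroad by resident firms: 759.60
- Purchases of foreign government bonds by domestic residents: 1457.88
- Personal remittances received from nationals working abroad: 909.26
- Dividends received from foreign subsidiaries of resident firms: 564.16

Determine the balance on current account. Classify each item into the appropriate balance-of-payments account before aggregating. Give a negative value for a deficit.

7261.92

Goods: -1475.51 - 1245.28 + 1254.62 - 2425.57 + 6675.71 = 2783.97
Services: 491.18 + 759.60 + 1408.13 = 2658.91
Primary income: 345.62 + 564.16 = 909.78
Secondary income: 909.26
Current account = 2783.97 + 2658.91 + 909.78 + 909.26 = 7261.92
(Excluded from the current account — financial account: new loans extended by domestic banks to foreign borrowers 417.93, inward foreign direct investment in the manufacturing sector 732.69, acquisition of a foreign subsidiary by a resident firm (outward FDI) 1271.44, purchases of foreign government bonds by domestic residents 1457.88; capital account: debt forgiveness received from foreign official creditors 176.69.)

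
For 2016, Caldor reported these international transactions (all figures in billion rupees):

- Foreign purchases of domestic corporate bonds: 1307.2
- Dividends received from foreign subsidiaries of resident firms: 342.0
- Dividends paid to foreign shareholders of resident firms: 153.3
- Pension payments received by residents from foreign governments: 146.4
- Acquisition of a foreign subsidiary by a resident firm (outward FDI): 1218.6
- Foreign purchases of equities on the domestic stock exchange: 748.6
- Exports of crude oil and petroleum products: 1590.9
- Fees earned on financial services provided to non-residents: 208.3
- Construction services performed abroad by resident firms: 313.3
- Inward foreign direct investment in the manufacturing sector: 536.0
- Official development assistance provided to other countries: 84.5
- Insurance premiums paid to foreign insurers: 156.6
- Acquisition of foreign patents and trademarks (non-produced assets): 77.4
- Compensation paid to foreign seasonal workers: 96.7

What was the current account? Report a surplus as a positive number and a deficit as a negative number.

2109.8

Goods: 1590.9
Services: 208.3 + 313.3 - 156.6 = 365.0
Primary income: -153.3 - 96.7 + 342.0 = 92.0
Secondary income: -84.5 + 146.4 = 61.9
Current account = 1590.9 + 365.0 + 92.0 + 61.9 = 2109.8
(Excluded from the current account — financial account: foreign purchases of domestic corporate bonds 1307.2, acquisition of a foreign subsidiary by a resident firm (outward FDI) 1218.6, foreign purchases of equities on the domestic stock exchange 748.6, inward foreign direct investment in the manufacturing sector 536.0; capital account: acquisition of foreign patents and trademarks (non-produced assets) 77.4.)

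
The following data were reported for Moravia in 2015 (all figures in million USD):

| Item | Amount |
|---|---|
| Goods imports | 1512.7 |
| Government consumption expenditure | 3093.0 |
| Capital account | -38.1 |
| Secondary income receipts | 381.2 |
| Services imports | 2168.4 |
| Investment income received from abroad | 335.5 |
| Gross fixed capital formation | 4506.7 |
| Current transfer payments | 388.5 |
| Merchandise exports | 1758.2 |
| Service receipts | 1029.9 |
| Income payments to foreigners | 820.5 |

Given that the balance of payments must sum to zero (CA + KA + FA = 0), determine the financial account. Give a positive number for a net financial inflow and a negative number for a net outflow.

1423.4

Goods balance = 1758.2 - 1512.7 = 245.5
Services balance = 1029.9 - 2168.4 = -1138.5
Trade balance (goods + services) = 245.5 + (-1138.5) = -893.0
Net primary income = 335.5 - 820.5 = -485.0
Net secondary income = 381.2 - 388.5 = -7.3
Current account = -893.0 + (-485.0) + (-7.3) = -1385.3
Financial account = -(-1385.3 + (-38.1)) = 1423.4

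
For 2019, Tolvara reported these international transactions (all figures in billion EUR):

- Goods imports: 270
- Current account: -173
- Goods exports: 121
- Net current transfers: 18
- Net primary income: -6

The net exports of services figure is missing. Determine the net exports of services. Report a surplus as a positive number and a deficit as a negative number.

Current account = goods balance + services balance + net primary income + net secondary income
Sum of the known components = -137
Net exports of services = CA - (known components) = -173 - (-137) = -36

-36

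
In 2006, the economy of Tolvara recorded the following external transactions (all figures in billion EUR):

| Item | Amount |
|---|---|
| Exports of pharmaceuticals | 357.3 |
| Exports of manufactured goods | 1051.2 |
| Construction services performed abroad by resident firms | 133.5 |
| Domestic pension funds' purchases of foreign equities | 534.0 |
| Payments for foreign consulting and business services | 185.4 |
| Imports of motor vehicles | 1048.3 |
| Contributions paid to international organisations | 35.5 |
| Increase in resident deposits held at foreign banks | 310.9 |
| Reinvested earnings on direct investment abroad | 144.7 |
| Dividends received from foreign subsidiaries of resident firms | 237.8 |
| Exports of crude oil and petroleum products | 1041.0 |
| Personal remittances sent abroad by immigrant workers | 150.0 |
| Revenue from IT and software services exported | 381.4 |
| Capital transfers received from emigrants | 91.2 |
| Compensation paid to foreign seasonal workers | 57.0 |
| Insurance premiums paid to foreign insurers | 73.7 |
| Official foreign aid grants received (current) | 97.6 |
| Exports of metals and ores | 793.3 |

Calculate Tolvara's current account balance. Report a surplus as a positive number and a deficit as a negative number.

2687.9

Goods: 793.3 + 357.3 + 1051.2 + 1041.0 - 1048.3 = 2194.5
Services: -185.4 - 73.7 + 381.4 + 133.5 = 255.8
Primary income: -57.0 + 237.8 + 144.7 = 325.5
Secondary income: -150.0 - 35.5 + 97.6 = -87.9
Current account = 2194.5 + 255.8 + 325.5 + (-87.9) = 2687.9
(Excluded from the current account — financial account: domestic pension funds' purchases of foreign equities 534.0, increase in resident deposits held at foreign banks 310.9; capital account: capital transfers received from emigrants 91.2.)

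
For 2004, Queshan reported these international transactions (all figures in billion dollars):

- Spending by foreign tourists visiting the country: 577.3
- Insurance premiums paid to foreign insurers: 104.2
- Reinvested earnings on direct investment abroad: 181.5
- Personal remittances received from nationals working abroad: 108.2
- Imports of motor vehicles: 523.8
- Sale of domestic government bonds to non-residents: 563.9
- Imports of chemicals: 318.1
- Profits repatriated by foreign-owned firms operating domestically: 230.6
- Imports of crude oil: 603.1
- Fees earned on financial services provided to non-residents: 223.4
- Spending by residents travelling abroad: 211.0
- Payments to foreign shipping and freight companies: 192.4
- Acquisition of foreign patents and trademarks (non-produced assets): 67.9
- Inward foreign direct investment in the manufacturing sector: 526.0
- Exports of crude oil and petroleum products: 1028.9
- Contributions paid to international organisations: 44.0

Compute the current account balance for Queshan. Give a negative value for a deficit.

-107.9

Goods: -318.1 - 523.8 - 603.1 + 1028.9 = -416.1
Services: -192.4 - 104.2 + 223.4 + 577.3 - 211.0 = 293.1
Primary income: -230.6 + 181.5 = -49.1
Secondary income: 108.2 - 44.0 = 64.2
Current account = (-416.1) + 293.1 + (-49.1) + 64.2 = -107.9
(Excluded from the current account — financial account: sale of domestic government bonds to non-residents 563.9, inward foreign direct investment in the manufacturing sector 526.0; capital account: acquisition of foreign patents and trademarks (non-produced assets) 67.9.)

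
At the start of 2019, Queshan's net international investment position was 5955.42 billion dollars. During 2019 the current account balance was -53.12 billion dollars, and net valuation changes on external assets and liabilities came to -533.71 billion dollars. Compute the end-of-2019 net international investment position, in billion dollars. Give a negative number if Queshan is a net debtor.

Change in NIIP = current account + net valuation change = -53.12 + (-533.71) = -586.83
End-of-year NIIP = 5955.42 + (-586.83) = 5368.59

5368.59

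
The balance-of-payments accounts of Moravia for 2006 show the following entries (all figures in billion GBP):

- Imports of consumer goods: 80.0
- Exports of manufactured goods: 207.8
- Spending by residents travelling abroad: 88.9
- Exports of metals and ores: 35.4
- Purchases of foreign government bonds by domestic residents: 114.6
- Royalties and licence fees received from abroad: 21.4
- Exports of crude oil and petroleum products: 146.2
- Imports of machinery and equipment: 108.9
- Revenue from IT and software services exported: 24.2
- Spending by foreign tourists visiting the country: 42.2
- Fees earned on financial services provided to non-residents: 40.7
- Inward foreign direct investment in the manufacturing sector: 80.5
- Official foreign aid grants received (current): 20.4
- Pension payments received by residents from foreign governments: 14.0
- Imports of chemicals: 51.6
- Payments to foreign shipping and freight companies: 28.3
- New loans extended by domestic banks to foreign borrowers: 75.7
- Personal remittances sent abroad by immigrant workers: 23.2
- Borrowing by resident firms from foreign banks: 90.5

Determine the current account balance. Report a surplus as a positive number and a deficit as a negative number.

Goods: -108.9 - 80.0 + 146.2 + 207.8 + 35.4 - 51.6 = 148.9
Services: 21.4 - 88.9 + 40.7 + 42.2 - 28.3 + 24.2 = 11.3
Secondary income: -23.2 + 20.4 + 14.0 = 11.2
Current account = 148.9 + 11.3 + 11.2 = 171.4
(Excluded from the current account — financial account: purchases of foreign government bonds by domestic residents 114.6, inward foreign direct investment in the manufacturing sector 80.5, new loans extended by domestic banks to foreign borrowers 75.7, borrowing by resident firms from foreign banks 90.5.)

171.4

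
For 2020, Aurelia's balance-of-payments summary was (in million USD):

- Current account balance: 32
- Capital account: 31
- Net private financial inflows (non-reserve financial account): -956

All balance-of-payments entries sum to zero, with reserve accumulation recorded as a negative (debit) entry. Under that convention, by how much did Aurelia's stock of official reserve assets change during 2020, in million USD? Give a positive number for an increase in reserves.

-893

Official reserve transactions balance = -(32 + 31 + (-956)) = 893
An accumulation of reserves is recorded as a debit (negative entry), so the change in the stock of reserves is the negative of that balance.
Change in official reserves = -(893) = -893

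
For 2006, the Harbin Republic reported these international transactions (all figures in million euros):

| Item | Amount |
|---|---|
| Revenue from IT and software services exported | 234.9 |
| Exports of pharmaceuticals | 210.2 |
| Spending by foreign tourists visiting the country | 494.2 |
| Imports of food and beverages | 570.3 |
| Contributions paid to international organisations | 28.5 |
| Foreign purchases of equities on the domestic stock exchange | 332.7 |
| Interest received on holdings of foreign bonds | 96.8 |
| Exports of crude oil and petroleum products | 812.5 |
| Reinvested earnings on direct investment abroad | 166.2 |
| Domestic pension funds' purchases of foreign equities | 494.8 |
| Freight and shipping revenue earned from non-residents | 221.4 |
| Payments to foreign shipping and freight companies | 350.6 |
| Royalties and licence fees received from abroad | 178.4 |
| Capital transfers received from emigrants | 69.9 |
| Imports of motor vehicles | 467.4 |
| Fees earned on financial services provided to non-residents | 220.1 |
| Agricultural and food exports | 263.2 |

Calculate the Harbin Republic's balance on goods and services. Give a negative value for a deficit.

1246.6

Goods: -570.3 + 812.5 + 210.2 + 263.2 - 467.4 = 248.2
Services: 178.4 + 221.4 + 220.1 + 494.2 + 234.9 - 350.6 = 998.4
Trade balance = 248.2 + 998.4 = 1246.6
(Excluded from the trade balance — secondary income: contributions paid to international organisations 28.5; financial account: foreign purchases of equities on the domestic stock exchange 332.7, domestic pension funds' purchases of foreign equities 494.8; primary income: interest received on holdings of foreign bonds 96.8, reinvested earnings on direct investment abroad 166.2; capital account: capital transfers received from emigrants 69.9.)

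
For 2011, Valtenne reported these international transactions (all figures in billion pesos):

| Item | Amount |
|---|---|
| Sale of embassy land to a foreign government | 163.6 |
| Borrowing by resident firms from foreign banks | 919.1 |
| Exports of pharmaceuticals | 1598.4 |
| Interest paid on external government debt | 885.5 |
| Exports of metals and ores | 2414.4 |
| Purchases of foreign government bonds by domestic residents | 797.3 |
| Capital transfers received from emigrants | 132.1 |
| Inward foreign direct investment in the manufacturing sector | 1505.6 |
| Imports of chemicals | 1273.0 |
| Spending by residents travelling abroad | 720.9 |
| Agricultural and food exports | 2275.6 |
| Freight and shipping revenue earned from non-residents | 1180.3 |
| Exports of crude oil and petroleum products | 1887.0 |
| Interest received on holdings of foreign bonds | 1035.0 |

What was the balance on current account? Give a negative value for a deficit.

7511.3

Goods: -1273.0 + 2275.6 + 1598.4 + 1887.0 + 2414.4 = 6902.4
Services: 1180.3 - 720.9 = 459.4
Primary income: 1035.0 - 885.5 = 149.5
Current account = 6902.4 + 459.4 + 149.5 = 7511.3
(Excluded from the current account — capital account: sale of embassy land to a foreign government 163.6, capital transfers received from emigrants 132.1; financial account: borrowing by resident firms from foreign banks 919.1, purchases of foreign government bonds by domestic residents 797.3, inward foreign direct investment in the manufacturing sector 1505.6.)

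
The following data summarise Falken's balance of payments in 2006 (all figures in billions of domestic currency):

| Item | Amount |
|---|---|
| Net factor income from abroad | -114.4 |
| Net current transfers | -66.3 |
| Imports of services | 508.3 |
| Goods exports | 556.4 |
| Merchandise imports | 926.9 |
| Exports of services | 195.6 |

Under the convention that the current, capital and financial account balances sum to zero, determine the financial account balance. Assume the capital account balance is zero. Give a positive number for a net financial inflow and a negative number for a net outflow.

Goods balance = 556.4 - 926.9 = -370.5
Services balance = 195.6 - 508.3 = -312.7
Trade balance (goods + services) = -370.5 + (-312.7) = -683.2
Net primary income = -114.4
Net secondary income = -66.3
Current account = -683.2 + (-114.4) + (-66.3) = -863.9
Financial account = -(-863.9) = 863.9

863.9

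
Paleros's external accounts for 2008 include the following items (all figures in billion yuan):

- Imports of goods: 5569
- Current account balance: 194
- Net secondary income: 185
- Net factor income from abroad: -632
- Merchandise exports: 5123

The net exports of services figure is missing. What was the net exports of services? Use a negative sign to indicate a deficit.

Current account = goods balance + services balance + net primary income + net secondary income
Sum of the known components = -893
Net exports of services = CA - (known components) = 194 - (-893) = 1087

1087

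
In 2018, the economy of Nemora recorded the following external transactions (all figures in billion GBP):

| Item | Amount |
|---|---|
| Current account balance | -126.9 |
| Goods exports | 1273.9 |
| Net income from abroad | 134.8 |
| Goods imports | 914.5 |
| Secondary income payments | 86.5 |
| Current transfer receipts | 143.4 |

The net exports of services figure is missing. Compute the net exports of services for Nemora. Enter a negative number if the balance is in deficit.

Current account = goods balance + services balance + net primary income + net secondary income
Sum of the known components = 551.1
Net exports of services = CA - (known components) = -126.9 - 551.1 = -678.0

-678.0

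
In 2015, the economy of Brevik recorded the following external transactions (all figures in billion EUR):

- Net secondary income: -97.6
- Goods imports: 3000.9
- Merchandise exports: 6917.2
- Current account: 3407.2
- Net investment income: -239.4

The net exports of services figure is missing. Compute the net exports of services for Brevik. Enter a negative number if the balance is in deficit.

Current account = goods balance + services balance + net primary income + net secondary income
Sum of the known components = 3579.3
Net exports of services = CA - (known components) = 3407.2 - 3579.3 = -172.1

-172.1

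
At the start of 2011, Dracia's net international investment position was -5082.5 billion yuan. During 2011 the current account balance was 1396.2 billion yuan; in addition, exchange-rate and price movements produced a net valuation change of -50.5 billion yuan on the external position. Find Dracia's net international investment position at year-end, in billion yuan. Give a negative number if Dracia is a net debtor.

-3736.8

Change in NIIP = current account + net valuation change = 1396.2 + (-50.5) = 1345.7
End-of-year NIIP = -5082.5 + 1345.7 = -3736.8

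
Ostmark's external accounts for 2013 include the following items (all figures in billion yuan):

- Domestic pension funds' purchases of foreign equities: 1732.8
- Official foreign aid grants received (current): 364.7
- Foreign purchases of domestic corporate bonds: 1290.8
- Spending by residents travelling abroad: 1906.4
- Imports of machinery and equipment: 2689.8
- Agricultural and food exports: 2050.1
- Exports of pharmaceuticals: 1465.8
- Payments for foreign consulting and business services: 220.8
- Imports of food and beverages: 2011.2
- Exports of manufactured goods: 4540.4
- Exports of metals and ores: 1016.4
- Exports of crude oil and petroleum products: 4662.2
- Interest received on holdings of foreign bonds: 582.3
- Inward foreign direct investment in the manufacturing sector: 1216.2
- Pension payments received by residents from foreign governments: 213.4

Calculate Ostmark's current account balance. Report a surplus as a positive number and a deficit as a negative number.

Goods: 1016.4 - 2689.8 + 4662.2 + 4540.4 - 2011.2 + 1465.8 + 2050.1 = 9033.9
Services: -220.8 - 1906.4 = -2127.2
Primary income: 582.3
Secondary income: 213.4 + 364.7 = 578.1
Current account = 9033.9 + (-2127.2) + 582.3 + 578.1 = 8067.1
(Excluded from the current account — financial account: domestic pension funds' purchases of foreign equities 1732.8, foreign purchases of domestic corporate bonds 1290.8, inward foreign direct investment in the manufacturing sector 1216.2.)

8067.1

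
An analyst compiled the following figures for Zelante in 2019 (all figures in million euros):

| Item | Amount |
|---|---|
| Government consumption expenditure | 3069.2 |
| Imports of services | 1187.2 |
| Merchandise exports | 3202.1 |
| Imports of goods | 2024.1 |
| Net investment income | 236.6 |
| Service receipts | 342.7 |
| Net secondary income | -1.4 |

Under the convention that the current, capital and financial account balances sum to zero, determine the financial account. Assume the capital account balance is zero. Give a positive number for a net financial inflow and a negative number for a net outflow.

-568.7

Goods balance = 3202.1 - 2024.1 = 1178.0
Services balance = 342.7 - 1187.2 = -844.5
Trade balance (goods + services) = 1178.0 + (-844.5) = 333.5
Net primary income = 236.6
Net secondary income = -1.4
Current account = 333.5 + 236.6 + (-1.4) = 568.7
Financial account = -(568.7) = -568.7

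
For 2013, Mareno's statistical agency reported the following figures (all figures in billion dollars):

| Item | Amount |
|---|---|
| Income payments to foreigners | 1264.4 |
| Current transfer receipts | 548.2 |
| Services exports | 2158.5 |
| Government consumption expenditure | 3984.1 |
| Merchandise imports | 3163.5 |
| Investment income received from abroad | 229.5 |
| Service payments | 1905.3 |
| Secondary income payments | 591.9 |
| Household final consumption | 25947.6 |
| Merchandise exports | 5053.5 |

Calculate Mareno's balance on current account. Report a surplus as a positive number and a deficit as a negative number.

Goods balance = 5053.5 - 3163.5 = 1890.0
Services balance = 2158.5 - 1905.3 = 253.2
Trade balance (goods + services) = 1890.0 + 253.2 = 2143.2
Net primary income = 229.5 - 1264.4 = -1034.9
Net secondary income = 548.2 - 591.9 = -43.7
Current account = 2143.2 + (-1034.9) + (-43.7) = 1064.6

1064.6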